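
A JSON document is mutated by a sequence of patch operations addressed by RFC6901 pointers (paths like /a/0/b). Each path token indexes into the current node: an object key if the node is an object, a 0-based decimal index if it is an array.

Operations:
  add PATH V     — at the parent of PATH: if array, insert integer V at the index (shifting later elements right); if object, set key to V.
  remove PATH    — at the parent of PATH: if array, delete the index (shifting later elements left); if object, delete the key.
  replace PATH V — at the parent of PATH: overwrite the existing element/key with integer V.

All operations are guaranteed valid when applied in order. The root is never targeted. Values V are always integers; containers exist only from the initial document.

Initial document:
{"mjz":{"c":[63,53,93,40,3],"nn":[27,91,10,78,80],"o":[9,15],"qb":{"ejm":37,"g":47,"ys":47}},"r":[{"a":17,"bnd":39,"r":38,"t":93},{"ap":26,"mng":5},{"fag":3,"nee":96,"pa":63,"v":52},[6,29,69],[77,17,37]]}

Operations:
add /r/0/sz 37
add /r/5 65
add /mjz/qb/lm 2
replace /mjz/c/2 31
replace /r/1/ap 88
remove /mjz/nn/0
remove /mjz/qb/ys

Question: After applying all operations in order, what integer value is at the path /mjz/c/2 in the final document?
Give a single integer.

Answer: 31

Derivation:
After op 1 (add /r/0/sz 37): {"mjz":{"c":[63,53,93,40,3],"nn":[27,91,10,78,80],"o":[9,15],"qb":{"ejm":37,"g":47,"ys":47}},"r":[{"a":17,"bnd":39,"r":38,"sz":37,"t":93},{"ap":26,"mng":5},{"fag":3,"nee":96,"pa":63,"v":52},[6,29,69],[77,17,37]]}
After op 2 (add /r/5 65): {"mjz":{"c":[63,53,93,40,3],"nn":[27,91,10,78,80],"o":[9,15],"qb":{"ejm":37,"g":47,"ys":47}},"r":[{"a":17,"bnd":39,"r":38,"sz":37,"t":93},{"ap":26,"mng":5},{"fag":3,"nee":96,"pa":63,"v":52},[6,29,69],[77,17,37],65]}
After op 3 (add /mjz/qb/lm 2): {"mjz":{"c":[63,53,93,40,3],"nn":[27,91,10,78,80],"o":[9,15],"qb":{"ejm":37,"g":47,"lm":2,"ys":47}},"r":[{"a":17,"bnd":39,"r":38,"sz":37,"t":93},{"ap":26,"mng":5},{"fag":3,"nee":96,"pa":63,"v":52},[6,29,69],[77,17,37],65]}
After op 4 (replace /mjz/c/2 31): {"mjz":{"c":[63,53,31,40,3],"nn":[27,91,10,78,80],"o":[9,15],"qb":{"ejm":37,"g":47,"lm":2,"ys":47}},"r":[{"a":17,"bnd":39,"r":38,"sz":37,"t":93},{"ap":26,"mng":5},{"fag":3,"nee":96,"pa":63,"v":52},[6,29,69],[77,17,37],65]}
After op 5 (replace /r/1/ap 88): {"mjz":{"c":[63,53,31,40,3],"nn":[27,91,10,78,80],"o":[9,15],"qb":{"ejm":37,"g":47,"lm":2,"ys":47}},"r":[{"a":17,"bnd":39,"r":38,"sz":37,"t":93},{"ap":88,"mng":5},{"fag":3,"nee":96,"pa":63,"v":52},[6,29,69],[77,17,37],65]}
After op 6 (remove /mjz/nn/0): {"mjz":{"c":[63,53,31,40,3],"nn":[91,10,78,80],"o":[9,15],"qb":{"ejm":37,"g":47,"lm":2,"ys":47}},"r":[{"a":17,"bnd":39,"r":38,"sz":37,"t":93},{"ap":88,"mng":5},{"fag":3,"nee":96,"pa":63,"v":52},[6,29,69],[77,17,37],65]}
After op 7 (remove /mjz/qb/ys): {"mjz":{"c":[63,53,31,40,3],"nn":[91,10,78,80],"o":[9,15],"qb":{"ejm":37,"g":47,"lm":2}},"r":[{"a":17,"bnd":39,"r":38,"sz":37,"t":93},{"ap":88,"mng":5},{"fag":3,"nee":96,"pa":63,"v":52},[6,29,69],[77,17,37],65]}
Value at /mjz/c/2: 31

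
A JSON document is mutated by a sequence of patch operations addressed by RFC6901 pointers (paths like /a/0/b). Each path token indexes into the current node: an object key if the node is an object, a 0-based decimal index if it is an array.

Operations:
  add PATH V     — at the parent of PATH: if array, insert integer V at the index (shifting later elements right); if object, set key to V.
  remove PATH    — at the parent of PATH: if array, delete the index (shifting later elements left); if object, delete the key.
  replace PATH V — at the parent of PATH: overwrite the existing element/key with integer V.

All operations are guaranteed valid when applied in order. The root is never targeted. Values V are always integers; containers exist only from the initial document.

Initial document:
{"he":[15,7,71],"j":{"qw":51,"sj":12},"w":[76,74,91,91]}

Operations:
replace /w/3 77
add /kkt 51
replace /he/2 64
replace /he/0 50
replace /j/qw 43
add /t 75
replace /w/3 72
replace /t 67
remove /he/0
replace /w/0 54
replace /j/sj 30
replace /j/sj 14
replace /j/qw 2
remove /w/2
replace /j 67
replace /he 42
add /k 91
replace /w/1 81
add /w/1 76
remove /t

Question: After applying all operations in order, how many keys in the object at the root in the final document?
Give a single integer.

Answer: 5

Derivation:
After op 1 (replace /w/3 77): {"he":[15,7,71],"j":{"qw":51,"sj":12},"w":[76,74,91,77]}
After op 2 (add /kkt 51): {"he":[15,7,71],"j":{"qw":51,"sj":12},"kkt":51,"w":[76,74,91,77]}
After op 3 (replace /he/2 64): {"he":[15,7,64],"j":{"qw":51,"sj":12},"kkt":51,"w":[76,74,91,77]}
After op 4 (replace /he/0 50): {"he":[50,7,64],"j":{"qw":51,"sj":12},"kkt":51,"w":[76,74,91,77]}
After op 5 (replace /j/qw 43): {"he":[50,7,64],"j":{"qw":43,"sj":12},"kkt":51,"w":[76,74,91,77]}
After op 6 (add /t 75): {"he":[50,7,64],"j":{"qw":43,"sj":12},"kkt":51,"t":75,"w":[76,74,91,77]}
After op 7 (replace /w/3 72): {"he":[50,7,64],"j":{"qw":43,"sj":12},"kkt":51,"t":75,"w":[76,74,91,72]}
After op 8 (replace /t 67): {"he":[50,7,64],"j":{"qw":43,"sj":12},"kkt":51,"t":67,"w":[76,74,91,72]}
After op 9 (remove /he/0): {"he":[7,64],"j":{"qw":43,"sj":12},"kkt":51,"t":67,"w":[76,74,91,72]}
After op 10 (replace /w/0 54): {"he":[7,64],"j":{"qw":43,"sj":12},"kkt":51,"t":67,"w":[54,74,91,72]}
After op 11 (replace /j/sj 30): {"he":[7,64],"j":{"qw":43,"sj":30},"kkt":51,"t":67,"w":[54,74,91,72]}
After op 12 (replace /j/sj 14): {"he":[7,64],"j":{"qw":43,"sj":14},"kkt":51,"t":67,"w":[54,74,91,72]}
After op 13 (replace /j/qw 2): {"he":[7,64],"j":{"qw":2,"sj":14},"kkt":51,"t":67,"w":[54,74,91,72]}
After op 14 (remove /w/2): {"he":[7,64],"j":{"qw":2,"sj":14},"kkt":51,"t":67,"w":[54,74,72]}
After op 15 (replace /j 67): {"he":[7,64],"j":67,"kkt":51,"t":67,"w":[54,74,72]}
After op 16 (replace /he 42): {"he":42,"j":67,"kkt":51,"t":67,"w":[54,74,72]}
After op 17 (add /k 91): {"he":42,"j":67,"k":91,"kkt":51,"t":67,"w":[54,74,72]}
After op 18 (replace /w/1 81): {"he":42,"j":67,"k":91,"kkt":51,"t":67,"w":[54,81,72]}
After op 19 (add /w/1 76): {"he":42,"j":67,"k":91,"kkt":51,"t":67,"w":[54,76,81,72]}
After op 20 (remove /t): {"he":42,"j":67,"k":91,"kkt":51,"w":[54,76,81,72]}
Size at the root: 5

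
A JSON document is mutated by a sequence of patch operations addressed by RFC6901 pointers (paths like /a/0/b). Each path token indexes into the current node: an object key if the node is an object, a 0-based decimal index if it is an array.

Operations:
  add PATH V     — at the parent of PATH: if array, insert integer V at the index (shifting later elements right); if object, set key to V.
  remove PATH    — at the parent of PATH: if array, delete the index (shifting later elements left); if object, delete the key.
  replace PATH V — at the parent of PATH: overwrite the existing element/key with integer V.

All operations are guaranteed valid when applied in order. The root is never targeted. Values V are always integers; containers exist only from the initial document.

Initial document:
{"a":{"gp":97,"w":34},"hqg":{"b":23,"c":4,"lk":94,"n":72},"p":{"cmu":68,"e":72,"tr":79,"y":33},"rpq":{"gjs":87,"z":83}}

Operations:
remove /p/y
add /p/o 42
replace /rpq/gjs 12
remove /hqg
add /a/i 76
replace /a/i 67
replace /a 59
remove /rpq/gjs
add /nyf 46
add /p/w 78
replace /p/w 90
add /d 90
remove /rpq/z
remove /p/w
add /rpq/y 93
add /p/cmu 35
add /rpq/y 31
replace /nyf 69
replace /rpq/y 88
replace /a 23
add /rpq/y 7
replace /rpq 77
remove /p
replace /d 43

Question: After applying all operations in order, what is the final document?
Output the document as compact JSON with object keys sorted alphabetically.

Answer: {"a":23,"d":43,"nyf":69,"rpq":77}

Derivation:
After op 1 (remove /p/y): {"a":{"gp":97,"w":34},"hqg":{"b":23,"c":4,"lk":94,"n":72},"p":{"cmu":68,"e":72,"tr":79},"rpq":{"gjs":87,"z":83}}
After op 2 (add /p/o 42): {"a":{"gp":97,"w":34},"hqg":{"b":23,"c":4,"lk":94,"n":72},"p":{"cmu":68,"e":72,"o":42,"tr":79},"rpq":{"gjs":87,"z":83}}
After op 3 (replace /rpq/gjs 12): {"a":{"gp":97,"w":34},"hqg":{"b":23,"c":4,"lk":94,"n":72},"p":{"cmu":68,"e":72,"o":42,"tr":79},"rpq":{"gjs":12,"z":83}}
After op 4 (remove /hqg): {"a":{"gp":97,"w":34},"p":{"cmu":68,"e":72,"o":42,"tr":79},"rpq":{"gjs":12,"z":83}}
After op 5 (add /a/i 76): {"a":{"gp":97,"i":76,"w":34},"p":{"cmu":68,"e":72,"o":42,"tr":79},"rpq":{"gjs":12,"z":83}}
After op 6 (replace /a/i 67): {"a":{"gp":97,"i":67,"w":34},"p":{"cmu":68,"e":72,"o":42,"tr":79},"rpq":{"gjs":12,"z":83}}
After op 7 (replace /a 59): {"a":59,"p":{"cmu":68,"e":72,"o":42,"tr":79},"rpq":{"gjs":12,"z":83}}
After op 8 (remove /rpq/gjs): {"a":59,"p":{"cmu":68,"e":72,"o":42,"tr":79},"rpq":{"z":83}}
After op 9 (add /nyf 46): {"a":59,"nyf":46,"p":{"cmu":68,"e":72,"o":42,"tr":79},"rpq":{"z":83}}
After op 10 (add /p/w 78): {"a":59,"nyf":46,"p":{"cmu":68,"e":72,"o":42,"tr":79,"w":78},"rpq":{"z":83}}
After op 11 (replace /p/w 90): {"a":59,"nyf":46,"p":{"cmu":68,"e":72,"o":42,"tr":79,"w":90},"rpq":{"z":83}}
After op 12 (add /d 90): {"a":59,"d":90,"nyf":46,"p":{"cmu":68,"e":72,"o":42,"tr":79,"w":90},"rpq":{"z":83}}
After op 13 (remove /rpq/z): {"a":59,"d":90,"nyf":46,"p":{"cmu":68,"e":72,"o":42,"tr":79,"w":90},"rpq":{}}
After op 14 (remove /p/w): {"a":59,"d":90,"nyf":46,"p":{"cmu":68,"e":72,"o":42,"tr":79},"rpq":{}}
After op 15 (add /rpq/y 93): {"a":59,"d":90,"nyf":46,"p":{"cmu":68,"e":72,"o":42,"tr":79},"rpq":{"y":93}}
After op 16 (add /p/cmu 35): {"a":59,"d":90,"nyf":46,"p":{"cmu":35,"e":72,"o":42,"tr":79},"rpq":{"y":93}}
After op 17 (add /rpq/y 31): {"a":59,"d":90,"nyf":46,"p":{"cmu":35,"e":72,"o":42,"tr":79},"rpq":{"y":31}}
After op 18 (replace /nyf 69): {"a":59,"d":90,"nyf":69,"p":{"cmu":35,"e":72,"o":42,"tr":79},"rpq":{"y":31}}
After op 19 (replace /rpq/y 88): {"a":59,"d":90,"nyf":69,"p":{"cmu":35,"e":72,"o":42,"tr":79},"rpq":{"y":88}}
After op 20 (replace /a 23): {"a":23,"d":90,"nyf":69,"p":{"cmu":35,"e":72,"o":42,"tr":79},"rpq":{"y":88}}
After op 21 (add /rpq/y 7): {"a":23,"d":90,"nyf":69,"p":{"cmu":35,"e":72,"o":42,"tr":79},"rpq":{"y":7}}
After op 22 (replace /rpq 77): {"a":23,"d":90,"nyf":69,"p":{"cmu":35,"e":72,"o":42,"tr":79},"rpq":77}
After op 23 (remove /p): {"a":23,"d":90,"nyf":69,"rpq":77}
After op 24 (replace /d 43): {"a":23,"d":43,"nyf":69,"rpq":77}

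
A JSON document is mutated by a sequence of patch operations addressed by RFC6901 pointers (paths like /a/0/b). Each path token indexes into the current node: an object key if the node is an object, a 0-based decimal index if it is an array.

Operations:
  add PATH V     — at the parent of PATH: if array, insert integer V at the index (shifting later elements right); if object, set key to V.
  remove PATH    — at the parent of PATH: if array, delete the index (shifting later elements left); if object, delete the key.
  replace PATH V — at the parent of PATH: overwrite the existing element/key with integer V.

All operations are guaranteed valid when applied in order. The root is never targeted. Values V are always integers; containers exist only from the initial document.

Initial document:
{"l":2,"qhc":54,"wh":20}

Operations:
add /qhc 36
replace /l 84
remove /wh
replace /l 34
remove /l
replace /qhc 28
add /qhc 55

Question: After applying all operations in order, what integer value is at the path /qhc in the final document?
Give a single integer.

After op 1 (add /qhc 36): {"l":2,"qhc":36,"wh":20}
After op 2 (replace /l 84): {"l":84,"qhc":36,"wh":20}
After op 3 (remove /wh): {"l":84,"qhc":36}
After op 4 (replace /l 34): {"l":34,"qhc":36}
After op 5 (remove /l): {"qhc":36}
After op 6 (replace /qhc 28): {"qhc":28}
After op 7 (add /qhc 55): {"qhc":55}
Value at /qhc: 55

Answer: 55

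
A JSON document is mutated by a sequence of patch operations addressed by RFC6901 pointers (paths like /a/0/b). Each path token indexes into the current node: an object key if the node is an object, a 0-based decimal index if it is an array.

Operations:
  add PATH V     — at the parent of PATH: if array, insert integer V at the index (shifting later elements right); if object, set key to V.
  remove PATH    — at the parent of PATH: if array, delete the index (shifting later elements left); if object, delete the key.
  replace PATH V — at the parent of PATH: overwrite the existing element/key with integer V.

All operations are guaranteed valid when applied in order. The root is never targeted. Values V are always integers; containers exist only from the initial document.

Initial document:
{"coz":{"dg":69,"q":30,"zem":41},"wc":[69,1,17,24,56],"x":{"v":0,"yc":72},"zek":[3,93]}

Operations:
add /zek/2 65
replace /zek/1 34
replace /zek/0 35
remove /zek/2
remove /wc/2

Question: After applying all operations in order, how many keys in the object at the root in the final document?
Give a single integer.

After op 1 (add /zek/2 65): {"coz":{"dg":69,"q":30,"zem":41},"wc":[69,1,17,24,56],"x":{"v":0,"yc":72},"zek":[3,93,65]}
After op 2 (replace /zek/1 34): {"coz":{"dg":69,"q":30,"zem":41},"wc":[69,1,17,24,56],"x":{"v":0,"yc":72},"zek":[3,34,65]}
After op 3 (replace /zek/0 35): {"coz":{"dg":69,"q":30,"zem":41},"wc":[69,1,17,24,56],"x":{"v":0,"yc":72},"zek":[35,34,65]}
After op 4 (remove /zek/2): {"coz":{"dg":69,"q":30,"zem":41},"wc":[69,1,17,24,56],"x":{"v":0,"yc":72},"zek":[35,34]}
After op 5 (remove /wc/2): {"coz":{"dg":69,"q":30,"zem":41},"wc":[69,1,24,56],"x":{"v":0,"yc":72},"zek":[35,34]}
Size at the root: 4

Answer: 4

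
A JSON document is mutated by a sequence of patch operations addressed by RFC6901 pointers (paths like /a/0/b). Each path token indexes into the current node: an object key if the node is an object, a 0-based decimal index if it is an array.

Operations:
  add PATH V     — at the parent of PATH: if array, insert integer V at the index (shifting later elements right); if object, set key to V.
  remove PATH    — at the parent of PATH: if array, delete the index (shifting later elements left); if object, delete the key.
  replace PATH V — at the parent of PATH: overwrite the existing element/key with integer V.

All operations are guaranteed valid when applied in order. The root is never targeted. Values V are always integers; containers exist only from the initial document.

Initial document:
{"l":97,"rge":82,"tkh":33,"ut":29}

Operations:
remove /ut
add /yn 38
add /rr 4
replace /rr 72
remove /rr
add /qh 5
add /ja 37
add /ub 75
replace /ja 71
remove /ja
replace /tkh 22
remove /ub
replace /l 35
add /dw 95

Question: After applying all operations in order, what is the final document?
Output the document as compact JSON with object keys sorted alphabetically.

Answer: {"dw":95,"l":35,"qh":5,"rge":82,"tkh":22,"yn":38}

Derivation:
After op 1 (remove /ut): {"l":97,"rge":82,"tkh":33}
After op 2 (add /yn 38): {"l":97,"rge":82,"tkh":33,"yn":38}
After op 3 (add /rr 4): {"l":97,"rge":82,"rr":4,"tkh":33,"yn":38}
After op 4 (replace /rr 72): {"l":97,"rge":82,"rr":72,"tkh":33,"yn":38}
After op 5 (remove /rr): {"l":97,"rge":82,"tkh":33,"yn":38}
After op 6 (add /qh 5): {"l":97,"qh":5,"rge":82,"tkh":33,"yn":38}
After op 7 (add /ja 37): {"ja":37,"l":97,"qh":5,"rge":82,"tkh":33,"yn":38}
After op 8 (add /ub 75): {"ja":37,"l":97,"qh":5,"rge":82,"tkh":33,"ub":75,"yn":38}
After op 9 (replace /ja 71): {"ja":71,"l":97,"qh":5,"rge":82,"tkh":33,"ub":75,"yn":38}
After op 10 (remove /ja): {"l":97,"qh":5,"rge":82,"tkh":33,"ub":75,"yn":38}
After op 11 (replace /tkh 22): {"l":97,"qh":5,"rge":82,"tkh":22,"ub":75,"yn":38}
After op 12 (remove /ub): {"l":97,"qh":5,"rge":82,"tkh":22,"yn":38}
After op 13 (replace /l 35): {"l":35,"qh":5,"rge":82,"tkh":22,"yn":38}
After op 14 (add /dw 95): {"dw":95,"l":35,"qh":5,"rge":82,"tkh":22,"yn":38}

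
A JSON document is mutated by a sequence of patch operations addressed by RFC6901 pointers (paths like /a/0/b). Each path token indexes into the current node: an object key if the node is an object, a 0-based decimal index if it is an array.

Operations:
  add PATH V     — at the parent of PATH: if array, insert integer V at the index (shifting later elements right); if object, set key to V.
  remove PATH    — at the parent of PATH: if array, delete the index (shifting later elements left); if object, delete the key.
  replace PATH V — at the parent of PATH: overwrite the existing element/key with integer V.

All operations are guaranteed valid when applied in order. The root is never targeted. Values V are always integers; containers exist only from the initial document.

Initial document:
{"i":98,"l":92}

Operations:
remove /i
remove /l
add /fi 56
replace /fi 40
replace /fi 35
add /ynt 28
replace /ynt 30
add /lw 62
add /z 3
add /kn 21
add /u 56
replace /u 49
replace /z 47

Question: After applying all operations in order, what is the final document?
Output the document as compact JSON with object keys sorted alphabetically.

Answer: {"fi":35,"kn":21,"lw":62,"u":49,"ynt":30,"z":47}

Derivation:
After op 1 (remove /i): {"l":92}
After op 2 (remove /l): {}
After op 3 (add /fi 56): {"fi":56}
After op 4 (replace /fi 40): {"fi":40}
After op 5 (replace /fi 35): {"fi":35}
After op 6 (add /ynt 28): {"fi":35,"ynt":28}
After op 7 (replace /ynt 30): {"fi":35,"ynt":30}
After op 8 (add /lw 62): {"fi":35,"lw":62,"ynt":30}
After op 9 (add /z 3): {"fi":35,"lw":62,"ynt":30,"z":3}
After op 10 (add /kn 21): {"fi":35,"kn":21,"lw":62,"ynt":30,"z":3}
After op 11 (add /u 56): {"fi":35,"kn":21,"lw":62,"u":56,"ynt":30,"z":3}
After op 12 (replace /u 49): {"fi":35,"kn":21,"lw":62,"u":49,"ynt":30,"z":3}
After op 13 (replace /z 47): {"fi":35,"kn":21,"lw":62,"u":49,"ynt":30,"z":47}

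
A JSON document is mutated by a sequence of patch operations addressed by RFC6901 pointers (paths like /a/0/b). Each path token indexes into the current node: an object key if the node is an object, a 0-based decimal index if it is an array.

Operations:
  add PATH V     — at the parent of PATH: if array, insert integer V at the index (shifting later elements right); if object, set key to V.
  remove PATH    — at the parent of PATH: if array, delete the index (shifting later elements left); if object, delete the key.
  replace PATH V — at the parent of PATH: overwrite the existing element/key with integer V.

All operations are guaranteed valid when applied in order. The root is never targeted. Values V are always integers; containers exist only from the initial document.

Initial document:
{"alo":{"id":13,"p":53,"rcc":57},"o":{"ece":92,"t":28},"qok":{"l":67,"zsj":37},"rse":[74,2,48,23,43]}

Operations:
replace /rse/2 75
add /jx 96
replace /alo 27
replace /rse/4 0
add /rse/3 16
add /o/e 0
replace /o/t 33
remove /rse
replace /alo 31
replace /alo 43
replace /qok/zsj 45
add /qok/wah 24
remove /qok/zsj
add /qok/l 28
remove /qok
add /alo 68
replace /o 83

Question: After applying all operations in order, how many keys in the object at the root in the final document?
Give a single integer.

Answer: 3

Derivation:
After op 1 (replace /rse/2 75): {"alo":{"id":13,"p":53,"rcc":57},"o":{"ece":92,"t":28},"qok":{"l":67,"zsj":37},"rse":[74,2,75,23,43]}
After op 2 (add /jx 96): {"alo":{"id":13,"p":53,"rcc":57},"jx":96,"o":{"ece":92,"t":28},"qok":{"l":67,"zsj":37},"rse":[74,2,75,23,43]}
After op 3 (replace /alo 27): {"alo":27,"jx":96,"o":{"ece":92,"t":28},"qok":{"l":67,"zsj":37},"rse":[74,2,75,23,43]}
After op 4 (replace /rse/4 0): {"alo":27,"jx":96,"o":{"ece":92,"t":28},"qok":{"l":67,"zsj":37},"rse":[74,2,75,23,0]}
After op 5 (add /rse/3 16): {"alo":27,"jx":96,"o":{"ece":92,"t":28},"qok":{"l":67,"zsj":37},"rse":[74,2,75,16,23,0]}
After op 6 (add /o/e 0): {"alo":27,"jx":96,"o":{"e":0,"ece":92,"t":28},"qok":{"l":67,"zsj":37},"rse":[74,2,75,16,23,0]}
After op 7 (replace /o/t 33): {"alo":27,"jx":96,"o":{"e":0,"ece":92,"t":33},"qok":{"l":67,"zsj":37},"rse":[74,2,75,16,23,0]}
After op 8 (remove /rse): {"alo":27,"jx":96,"o":{"e":0,"ece":92,"t":33},"qok":{"l":67,"zsj":37}}
After op 9 (replace /alo 31): {"alo":31,"jx":96,"o":{"e":0,"ece":92,"t":33},"qok":{"l":67,"zsj":37}}
After op 10 (replace /alo 43): {"alo":43,"jx":96,"o":{"e":0,"ece":92,"t":33},"qok":{"l":67,"zsj":37}}
After op 11 (replace /qok/zsj 45): {"alo":43,"jx":96,"o":{"e":0,"ece":92,"t":33},"qok":{"l":67,"zsj":45}}
After op 12 (add /qok/wah 24): {"alo":43,"jx":96,"o":{"e":0,"ece":92,"t":33},"qok":{"l":67,"wah":24,"zsj":45}}
After op 13 (remove /qok/zsj): {"alo":43,"jx":96,"o":{"e":0,"ece":92,"t":33},"qok":{"l":67,"wah":24}}
After op 14 (add /qok/l 28): {"alo":43,"jx":96,"o":{"e":0,"ece":92,"t":33},"qok":{"l":28,"wah":24}}
After op 15 (remove /qok): {"alo":43,"jx":96,"o":{"e":0,"ece":92,"t":33}}
After op 16 (add /alo 68): {"alo":68,"jx":96,"o":{"e":0,"ece":92,"t":33}}
After op 17 (replace /o 83): {"alo":68,"jx":96,"o":83}
Size at the root: 3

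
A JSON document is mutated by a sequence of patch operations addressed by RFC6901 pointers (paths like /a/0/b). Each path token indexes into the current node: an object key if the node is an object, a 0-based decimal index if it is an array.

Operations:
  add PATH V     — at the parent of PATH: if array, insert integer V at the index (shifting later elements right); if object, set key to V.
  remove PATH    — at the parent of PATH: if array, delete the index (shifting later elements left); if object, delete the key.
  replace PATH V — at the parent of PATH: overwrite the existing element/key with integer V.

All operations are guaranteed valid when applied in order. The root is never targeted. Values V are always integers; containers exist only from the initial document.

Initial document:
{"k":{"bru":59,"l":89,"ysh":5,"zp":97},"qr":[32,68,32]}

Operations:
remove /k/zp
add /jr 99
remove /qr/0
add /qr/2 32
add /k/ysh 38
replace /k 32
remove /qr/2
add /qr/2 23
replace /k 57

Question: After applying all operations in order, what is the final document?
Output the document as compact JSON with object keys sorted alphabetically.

Answer: {"jr":99,"k":57,"qr":[68,32,23]}

Derivation:
After op 1 (remove /k/zp): {"k":{"bru":59,"l":89,"ysh":5},"qr":[32,68,32]}
After op 2 (add /jr 99): {"jr":99,"k":{"bru":59,"l":89,"ysh":5},"qr":[32,68,32]}
After op 3 (remove /qr/0): {"jr":99,"k":{"bru":59,"l":89,"ysh":5},"qr":[68,32]}
After op 4 (add /qr/2 32): {"jr":99,"k":{"bru":59,"l":89,"ysh":5},"qr":[68,32,32]}
After op 5 (add /k/ysh 38): {"jr":99,"k":{"bru":59,"l":89,"ysh":38},"qr":[68,32,32]}
After op 6 (replace /k 32): {"jr":99,"k":32,"qr":[68,32,32]}
After op 7 (remove /qr/2): {"jr":99,"k":32,"qr":[68,32]}
After op 8 (add /qr/2 23): {"jr":99,"k":32,"qr":[68,32,23]}
After op 9 (replace /k 57): {"jr":99,"k":57,"qr":[68,32,23]}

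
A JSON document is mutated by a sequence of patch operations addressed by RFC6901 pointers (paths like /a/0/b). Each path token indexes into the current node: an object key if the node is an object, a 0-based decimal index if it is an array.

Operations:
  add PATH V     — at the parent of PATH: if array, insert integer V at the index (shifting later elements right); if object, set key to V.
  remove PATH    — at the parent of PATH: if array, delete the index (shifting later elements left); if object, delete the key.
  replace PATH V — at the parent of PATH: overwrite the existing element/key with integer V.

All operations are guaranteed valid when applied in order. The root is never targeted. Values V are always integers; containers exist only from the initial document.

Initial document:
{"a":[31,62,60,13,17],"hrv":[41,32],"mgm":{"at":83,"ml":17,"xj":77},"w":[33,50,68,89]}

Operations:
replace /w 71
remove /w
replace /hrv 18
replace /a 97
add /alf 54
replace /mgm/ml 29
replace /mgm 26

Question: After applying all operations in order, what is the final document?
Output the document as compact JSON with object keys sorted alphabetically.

Answer: {"a":97,"alf":54,"hrv":18,"mgm":26}

Derivation:
After op 1 (replace /w 71): {"a":[31,62,60,13,17],"hrv":[41,32],"mgm":{"at":83,"ml":17,"xj":77},"w":71}
After op 2 (remove /w): {"a":[31,62,60,13,17],"hrv":[41,32],"mgm":{"at":83,"ml":17,"xj":77}}
After op 3 (replace /hrv 18): {"a":[31,62,60,13,17],"hrv":18,"mgm":{"at":83,"ml":17,"xj":77}}
After op 4 (replace /a 97): {"a":97,"hrv":18,"mgm":{"at":83,"ml":17,"xj":77}}
After op 5 (add /alf 54): {"a":97,"alf":54,"hrv":18,"mgm":{"at":83,"ml":17,"xj":77}}
After op 6 (replace /mgm/ml 29): {"a":97,"alf":54,"hrv":18,"mgm":{"at":83,"ml":29,"xj":77}}
After op 7 (replace /mgm 26): {"a":97,"alf":54,"hrv":18,"mgm":26}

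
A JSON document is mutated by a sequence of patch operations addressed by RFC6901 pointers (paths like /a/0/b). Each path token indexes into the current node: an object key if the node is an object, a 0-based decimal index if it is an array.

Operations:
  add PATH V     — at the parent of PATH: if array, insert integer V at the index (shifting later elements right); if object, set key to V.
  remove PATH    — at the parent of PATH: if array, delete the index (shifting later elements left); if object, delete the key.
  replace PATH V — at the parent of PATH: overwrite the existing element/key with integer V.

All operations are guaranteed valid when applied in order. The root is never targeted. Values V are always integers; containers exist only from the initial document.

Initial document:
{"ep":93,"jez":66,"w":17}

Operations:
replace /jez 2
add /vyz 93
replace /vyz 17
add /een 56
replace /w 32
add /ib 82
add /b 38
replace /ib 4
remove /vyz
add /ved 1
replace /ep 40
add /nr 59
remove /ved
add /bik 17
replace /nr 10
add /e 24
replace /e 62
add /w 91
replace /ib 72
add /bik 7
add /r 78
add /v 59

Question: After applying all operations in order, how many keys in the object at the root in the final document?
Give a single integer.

Answer: 11

Derivation:
After op 1 (replace /jez 2): {"ep":93,"jez":2,"w":17}
After op 2 (add /vyz 93): {"ep":93,"jez":2,"vyz":93,"w":17}
After op 3 (replace /vyz 17): {"ep":93,"jez":2,"vyz":17,"w":17}
After op 4 (add /een 56): {"een":56,"ep":93,"jez":2,"vyz":17,"w":17}
After op 5 (replace /w 32): {"een":56,"ep":93,"jez":2,"vyz":17,"w":32}
After op 6 (add /ib 82): {"een":56,"ep":93,"ib":82,"jez":2,"vyz":17,"w":32}
After op 7 (add /b 38): {"b":38,"een":56,"ep":93,"ib":82,"jez":2,"vyz":17,"w":32}
After op 8 (replace /ib 4): {"b":38,"een":56,"ep":93,"ib":4,"jez":2,"vyz":17,"w":32}
After op 9 (remove /vyz): {"b":38,"een":56,"ep":93,"ib":4,"jez":2,"w":32}
After op 10 (add /ved 1): {"b":38,"een":56,"ep":93,"ib":4,"jez":2,"ved":1,"w":32}
After op 11 (replace /ep 40): {"b":38,"een":56,"ep":40,"ib":4,"jez":2,"ved":1,"w":32}
After op 12 (add /nr 59): {"b":38,"een":56,"ep":40,"ib":4,"jez":2,"nr":59,"ved":1,"w":32}
After op 13 (remove /ved): {"b":38,"een":56,"ep":40,"ib":4,"jez":2,"nr":59,"w":32}
After op 14 (add /bik 17): {"b":38,"bik":17,"een":56,"ep":40,"ib":4,"jez":2,"nr":59,"w":32}
After op 15 (replace /nr 10): {"b":38,"bik":17,"een":56,"ep":40,"ib":4,"jez":2,"nr":10,"w":32}
After op 16 (add /e 24): {"b":38,"bik":17,"e":24,"een":56,"ep":40,"ib":4,"jez":2,"nr":10,"w":32}
After op 17 (replace /e 62): {"b":38,"bik":17,"e":62,"een":56,"ep":40,"ib":4,"jez":2,"nr":10,"w":32}
After op 18 (add /w 91): {"b":38,"bik":17,"e":62,"een":56,"ep":40,"ib":4,"jez":2,"nr":10,"w":91}
After op 19 (replace /ib 72): {"b":38,"bik":17,"e":62,"een":56,"ep":40,"ib":72,"jez":2,"nr":10,"w":91}
After op 20 (add /bik 7): {"b":38,"bik":7,"e":62,"een":56,"ep":40,"ib":72,"jez":2,"nr":10,"w":91}
After op 21 (add /r 78): {"b":38,"bik":7,"e":62,"een":56,"ep":40,"ib":72,"jez":2,"nr":10,"r":78,"w":91}
After op 22 (add /v 59): {"b":38,"bik":7,"e":62,"een":56,"ep":40,"ib":72,"jez":2,"nr":10,"r":78,"v":59,"w":91}
Size at the root: 11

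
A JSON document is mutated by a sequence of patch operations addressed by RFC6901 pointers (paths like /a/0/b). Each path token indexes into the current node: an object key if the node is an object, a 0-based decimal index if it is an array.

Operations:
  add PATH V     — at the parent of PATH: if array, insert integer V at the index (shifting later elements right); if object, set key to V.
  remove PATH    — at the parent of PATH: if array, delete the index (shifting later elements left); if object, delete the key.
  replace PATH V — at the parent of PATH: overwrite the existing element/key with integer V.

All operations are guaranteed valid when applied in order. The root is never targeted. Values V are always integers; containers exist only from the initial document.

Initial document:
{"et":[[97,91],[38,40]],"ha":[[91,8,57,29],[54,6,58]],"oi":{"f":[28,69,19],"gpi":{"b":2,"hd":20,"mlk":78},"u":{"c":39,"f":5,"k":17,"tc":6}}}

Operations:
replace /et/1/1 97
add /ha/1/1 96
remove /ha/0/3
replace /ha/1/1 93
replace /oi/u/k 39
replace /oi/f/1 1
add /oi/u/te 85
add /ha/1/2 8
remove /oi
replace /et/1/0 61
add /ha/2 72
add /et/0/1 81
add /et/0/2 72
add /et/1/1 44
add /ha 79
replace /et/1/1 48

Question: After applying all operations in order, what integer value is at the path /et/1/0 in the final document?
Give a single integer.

After op 1 (replace /et/1/1 97): {"et":[[97,91],[38,97]],"ha":[[91,8,57,29],[54,6,58]],"oi":{"f":[28,69,19],"gpi":{"b":2,"hd":20,"mlk":78},"u":{"c":39,"f":5,"k":17,"tc":6}}}
After op 2 (add /ha/1/1 96): {"et":[[97,91],[38,97]],"ha":[[91,8,57,29],[54,96,6,58]],"oi":{"f":[28,69,19],"gpi":{"b":2,"hd":20,"mlk":78},"u":{"c":39,"f":5,"k":17,"tc":6}}}
After op 3 (remove /ha/0/3): {"et":[[97,91],[38,97]],"ha":[[91,8,57],[54,96,6,58]],"oi":{"f":[28,69,19],"gpi":{"b":2,"hd":20,"mlk":78},"u":{"c":39,"f":5,"k":17,"tc":6}}}
After op 4 (replace /ha/1/1 93): {"et":[[97,91],[38,97]],"ha":[[91,8,57],[54,93,6,58]],"oi":{"f":[28,69,19],"gpi":{"b":2,"hd":20,"mlk":78},"u":{"c":39,"f":5,"k":17,"tc":6}}}
After op 5 (replace /oi/u/k 39): {"et":[[97,91],[38,97]],"ha":[[91,8,57],[54,93,6,58]],"oi":{"f":[28,69,19],"gpi":{"b":2,"hd":20,"mlk":78},"u":{"c":39,"f":5,"k":39,"tc":6}}}
After op 6 (replace /oi/f/1 1): {"et":[[97,91],[38,97]],"ha":[[91,8,57],[54,93,6,58]],"oi":{"f":[28,1,19],"gpi":{"b":2,"hd":20,"mlk":78},"u":{"c":39,"f":5,"k":39,"tc":6}}}
After op 7 (add /oi/u/te 85): {"et":[[97,91],[38,97]],"ha":[[91,8,57],[54,93,6,58]],"oi":{"f":[28,1,19],"gpi":{"b":2,"hd":20,"mlk":78},"u":{"c":39,"f":5,"k":39,"tc":6,"te":85}}}
After op 8 (add /ha/1/2 8): {"et":[[97,91],[38,97]],"ha":[[91,8,57],[54,93,8,6,58]],"oi":{"f":[28,1,19],"gpi":{"b":2,"hd":20,"mlk":78},"u":{"c":39,"f":5,"k":39,"tc":6,"te":85}}}
After op 9 (remove /oi): {"et":[[97,91],[38,97]],"ha":[[91,8,57],[54,93,8,6,58]]}
After op 10 (replace /et/1/0 61): {"et":[[97,91],[61,97]],"ha":[[91,8,57],[54,93,8,6,58]]}
After op 11 (add /ha/2 72): {"et":[[97,91],[61,97]],"ha":[[91,8,57],[54,93,8,6,58],72]}
After op 12 (add /et/0/1 81): {"et":[[97,81,91],[61,97]],"ha":[[91,8,57],[54,93,8,6,58],72]}
After op 13 (add /et/0/2 72): {"et":[[97,81,72,91],[61,97]],"ha":[[91,8,57],[54,93,8,6,58],72]}
After op 14 (add /et/1/1 44): {"et":[[97,81,72,91],[61,44,97]],"ha":[[91,8,57],[54,93,8,6,58],72]}
After op 15 (add /ha 79): {"et":[[97,81,72,91],[61,44,97]],"ha":79}
After op 16 (replace /et/1/1 48): {"et":[[97,81,72,91],[61,48,97]],"ha":79}
Value at /et/1/0: 61

Answer: 61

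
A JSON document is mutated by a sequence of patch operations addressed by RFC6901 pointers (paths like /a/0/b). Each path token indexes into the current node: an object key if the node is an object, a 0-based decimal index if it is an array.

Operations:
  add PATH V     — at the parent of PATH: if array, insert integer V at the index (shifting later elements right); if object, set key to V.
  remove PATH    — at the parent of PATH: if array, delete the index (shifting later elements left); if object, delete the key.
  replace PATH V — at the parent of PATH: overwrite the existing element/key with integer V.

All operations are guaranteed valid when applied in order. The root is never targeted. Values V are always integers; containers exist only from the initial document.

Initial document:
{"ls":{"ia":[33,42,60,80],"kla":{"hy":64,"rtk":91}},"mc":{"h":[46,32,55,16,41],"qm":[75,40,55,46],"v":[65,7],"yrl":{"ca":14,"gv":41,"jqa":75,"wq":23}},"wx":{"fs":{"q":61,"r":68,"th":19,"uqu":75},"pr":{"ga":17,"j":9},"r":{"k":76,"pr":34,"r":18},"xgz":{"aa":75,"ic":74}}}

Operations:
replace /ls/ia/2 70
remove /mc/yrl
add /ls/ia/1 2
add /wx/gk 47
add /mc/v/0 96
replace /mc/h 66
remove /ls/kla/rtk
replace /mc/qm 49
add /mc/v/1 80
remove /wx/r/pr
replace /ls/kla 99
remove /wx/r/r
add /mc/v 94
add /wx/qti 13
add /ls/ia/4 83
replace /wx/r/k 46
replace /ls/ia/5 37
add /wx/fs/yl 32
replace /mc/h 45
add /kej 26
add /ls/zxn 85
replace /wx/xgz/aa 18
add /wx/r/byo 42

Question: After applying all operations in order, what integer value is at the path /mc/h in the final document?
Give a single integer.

Answer: 45

Derivation:
After op 1 (replace /ls/ia/2 70): {"ls":{"ia":[33,42,70,80],"kla":{"hy":64,"rtk":91}},"mc":{"h":[46,32,55,16,41],"qm":[75,40,55,46],"v":[65,7],"yrl":{"ca":14,"gv":41,"jqa":75,"wq":23}},"wx":{"fs":{"q":61,"r":68,"th":19,"uqu":75},"pr":{"ga":17,"j":9},"r":{"k":76,"pr":34,"r":18},"xgz":{"aa":75,"ic":74}}}
After op 2 (remove /mc/yrl): {"ls":{"ia":[33,42,70,80],"kla":{"hy":64,"rtk":91}},"mc":{"h":[46,32,55,16,41],"qm":[75,40,55,46],"v":[65,7]},"wx":{"fs":{"q":61,"r":68,"th":19,"uqu":75},"pr":{"ga":17,"j":9},"r":{"k":76,"pr":34,"r":18},"xgz":{"aa":75,"ic":74}}}
After op 3 (add /ls/ia/1 2): {"ls":{"ia":[33,2,42,70,80],"kla":{"hy":64,"rtk":91}},"mc":{"h":[46,32,55,16,41],"qm":[75,40,55,46],"v":[65,7]},"wx":{"fs":{"q":61,"r":68,"th":19,"uqu":75},"pr":{"ga":17,"j":9},"r":{"k":76,"pr":34,"r":18},"xgz":{"aa":75,"ic":74}}}
After op 4 (add /wx/gk 47): {"ls":{"ia":[33,2,42,70,80],"kla":{"hy":64,"rtk":91}},"mc":{"h":[46,32,55,16,41],"qm":[75,40,55,46],"v":[65,7]},"wx":{"fs":{"q":61,"r":68,"th":19,"uqu":75},"gk":47,"pr":{"ga":17,"j":9},"r":{"k":76,"pr":34,"r":18},"xgz":{"aa":75,"ic":74}}}
After op 5 (add /mc/v/0 96): {"ls":{"ia":[33,2,42,70,80],"kla":{"hy":64,"rtk":91}},"mc":{"h":[46,32,55,16,41],"qm":[75,40,55,46],"v":[96,65,7]},"wx":{"fs":{"q":61,"r":68,"th":19,"uqu":75},"gk":47,"pr":{"ga":17,"j":9},"r":{"k":76,"pr":34,"r":18},"xgz":{"aa":75,"ic":74}}}
After op 6 (replace /mc/h 66): {"ls":{"ia":[33,2,42,70,80],"kla":{"hy":64,"rtk":91}},"mc":{"h":66,"qm":[75,40,55,46],"v":[96,65,7]},"wx":{"fs":{"q":61,"r":68,"th":19,"uqu":75},"gk":47,"pr":{"ga":17,"j":9},"r":{"k":76,"pr":34,"r":18},"xgz":{"aa":75,"ic":74}}}
After op 7 (remove /ls/kla/rtk): {"ls":{"ia":[33,2,42,70,80],"kla":{"hy":64}},"mc":{"h":66,"qm":[75,40,55,46],"v":[96,65,7]},"wx":{"fs":{"q":61,"r":68,"th":19,"uqu":75},"gk":47,"pr":{"ga":17,"j":9},"r":{"k":76,"pr":34,"r":18},"xgz":{"aa":75,"ic":74}}}
After op 8 (replace /mc/qm 49): {"ls":{"ia":[33,2,42,70,80],"kla":{"hy":64}},"mc":{"h":66,"qm":49,"v":[96,65,7]},"wx":{"fs":{"q":61,"r":68,"th":19,"uqu":75},"gk":47,"pr":{"ga":17,"j":9},"r":{"k":76,"pr":34,"r":18},"xgz":{"aa":75,"ic":74}}}
After op 9 (add /mc/v/1 80): {"ls":{"ia":[33,2,42,70,80],"kla":{"hy":64}},"mc":{"h":66,"qm":49,"v":[96,80,65,7]},"wx":{"fs":{"q":61,"r":68,"th":19,"uqu":75},"gk":47,"pr":{"ga":17,"j":9},"r":{"k":76,"pr":34,"r":18},"xgz":{"aa":75,"ic":74}}}
After op 10 (remove /wx/r/pr): {"ls":{"ia":[33,2,42,70,80],"kla":{"hy":64}},"mc":{"h":66,"qm":49,"v":[96,80,65,7]},"wx":{"fs":{"q":61,"r":68,"th":19,"uqu":75},"gk":47,"pr":{"ga":17,"j":9},"r":{"k":76,"r":18},"xgz":{"aa":75,"ic":74}}}
After op 11 (replace /ls/kla 99): {"ls":{"ia":[33,2,42,70,80],"kla":99},"mc":{"h":66,"qm":49,"v":[96,80,65,7]},"wx":{"fs":{"q":61,"r":68,"th":19,"uqu":75},"gk":47,"pr":{"ga":17,"j":9},"r":{"k":76,"r":18},"xgz":{"aa":75,"ic":74}}}
After op 12 (remove /wx/r/r): {"ls":{"ia":[33,2,42,70,80],"kla":99},"mc":{"h":66,"qm":49,"v":[96,80,65,7]},"wx":{"fs":{"q":61,"r":68,"th":19,"uqu":75},"gk":47,"pr":{"ga":17,"j":9},"r":{"k":76},"xgz":{"aa":75,"ic":74}}}
After op 13 (add /mc/v 94): {"ls":{"ia":[33,2,42,70,80],"kla":99},"mc":{"h":66,"qm":49,"v":94},"wx":{"fs":{"q":61,"r":68,"th":19,"uqu":75},"gk":47,"pr":{"ga":17,"j":9},"r":{"k":76},"xgz":{"aa":75,"ic":74}}}
After op 14 (add /wx/qti 13): {"ls":{"ia":[33,2,42,70,80],"kla":99},"mc":{"h":66,"qm":49,"v":94},"wx":{"fs":{"q":61,"r":68,"th":19,"uqu":75},"gk":47,"pr":{"ga":17,"j":9},"qti":13,"r":{"k":76},"xgz":{"aa":75,"ic":74}}}
After op 15 (add /ls/ia/4 83): {"ls":{"ia":[33,2,42,70,83,80],"kla":99},"mc":{"h":66,"qm":49,"v":94},"wx":{"fs":{"q":61,"r":68,"th":19,"uqu":75},"gk":47,"pr":{"ga":17,"j":9},"qti":13,"r":{"k":76},"xgz":{"aa":75,"ic":74}}}
After op 16 (replace /wx/r/k 46): {"ls":{"ia":[33,2,42,70,83,80],"kla":99},"mc":{"h":66,"qm":49,"v":94},"wx":{"fs":{"q":61,"r":68,"th":19,"uqu":75},"gk":47,"pr":{"ga":17,"j":9},"qti":13,"r":{"k":46},"xgz":{"aa":75,"ic":74}}}
After op 17 (replace /ls/ia/5 37): {"ls":{"ia":[33,2,42,70,83,37],"kla":99},"mc":{"h":66,"qm":49,"v":94},"wx":{"fs":{"q":61,"r":68,"th":19,"uqu":75},"gk":47,"pr":{"ga":17,"j":9},"qti":13,"r":{"k":46},"xgz":{"aa":75,"ic":74}}}
After op 18 (add /wx/fs/yl 32): {"ls":{"ia":[33,2,42,70,83,37],"kla":99},"mc":{"h":66,"qm":49,"v":94},"wx":{"fs":{"q":61,"r":68,"th":19,"uqu":75,"yl":32},"gk":47,"pr":{"ga":17,"j":9},"qti":13,"r":{"k":46},"xgz":{"aa":75,"ic":74}}}
After op 19 (replace /mc/h 45): {"ls":{"ia":[33,2,42,70,83,37],"kla":99},"mc":{"h":45,"qm":49,"v":94},"wx":{"fs":{"q":61,"r":68,"th":19,"uqu":75,"yl":32},"gk":47,"pr":{"ga":17,"j":9},"qti":13,"r":{"k":46},"xgz":{"aa":75,"ic":74}}}
After op 20 (add /kej 26): {"kej":26,"ls":{"ia":[33,2,42,70,83,37],"kla":99},"mc":{"h":45,"qm":49,"v":94},"wx":{"fs":{"q":61,"r":68,"th":19,"uqu":75,"yl":32},"gk":47,"pr":{"ga":17,"j":9},"qti":13,"r":{"k":46},"xgz":{"aa":75,"ic":74}}}
After op 21 (add /ls/zxn 85): {"kej":26,"ls":{"ia":[33,2,42,70,83,37],"kla":99,"zxn":85},"mc":{"h":45,"qm":49,"v":94},"wx":{"fs":{"q":61,"r":68,"th":19,"uqu":75,"yl":32},"gk":47,"pr":{"ga":17,"j":9},"qti":13,"r":{"k":46},"xgz":{"aa":75,"ic":74}}}
After op 22 (replace /wx/xgz/aa 18): {"kej":26,"ls":{"ia":[33,2,42,70,83,37],"kla":99,"zxn":85},"mc":{"h":45,"qm":49,"v":94},"wx":{"fs":{"q":61,"r":68,"th":19,"uqu":75,"yl":32},"gk":47,"pr":{"ga":17,"j":9},"qti":13,"r":{"k":46},"xgz":{"aa":18,"ic":74}}}
After op 23 (add /wx/r/byo 42): {"kej":26,"ls":{"ia":[33,2,42,70,83,37],"kla":99,"zxn":85},"mc":{"h":45,"qm":49,"v":94},"wx":{"fs":{"q":61,"r":68,"th":19,"uqu":75,"yl":32},"gk":47,"pr":{"ga":17,"j":9},"qti":13,"r":{"byo":42,"k":46},"xgz":{"aa":18,"ic":74}}}
Value at /mc/h: 45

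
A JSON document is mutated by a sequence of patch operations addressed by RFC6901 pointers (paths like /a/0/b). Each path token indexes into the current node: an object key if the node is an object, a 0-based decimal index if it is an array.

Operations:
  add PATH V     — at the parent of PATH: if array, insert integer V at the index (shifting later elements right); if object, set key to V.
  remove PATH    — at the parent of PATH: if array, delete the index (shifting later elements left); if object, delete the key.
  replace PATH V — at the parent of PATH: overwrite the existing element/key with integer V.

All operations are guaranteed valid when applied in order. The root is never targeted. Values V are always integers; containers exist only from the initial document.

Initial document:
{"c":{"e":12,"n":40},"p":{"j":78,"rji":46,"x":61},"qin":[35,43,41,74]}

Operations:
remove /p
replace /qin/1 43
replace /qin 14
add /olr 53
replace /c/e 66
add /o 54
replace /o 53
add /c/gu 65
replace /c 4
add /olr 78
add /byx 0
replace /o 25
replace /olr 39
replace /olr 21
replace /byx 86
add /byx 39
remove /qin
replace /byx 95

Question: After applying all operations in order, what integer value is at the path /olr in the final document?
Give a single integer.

Answer: 21

Derivation:
After op 1 (remove /p): {"c":{"e":12,"n":40},"qin":[35,43,41,74]}
After op 2 (replace /qin/1 43): {"c":{"e":12,"n":40},"qin":[35,43,41,74]}
After op 3 (replace /qin 14): {"c":{"e":12,"n":40},"qin":14}
After op 4 (add /olr 53): {"c":{"e":12,"n":40},"olr":53,"qin":14}
After op 5 (replace /c/e 66): {"c":{"e":66,"n":40},"olr":53,"qin":14}
After op 6 (add /o 54): {"c":{"e":66,"n":40},"o":54,"olr":53,"qin":14}
After op 7 (replace /o 53): {"c":{"e":66,"n":40},"o":53,"olr":53,"qin":14}
After op 8 (add /c/gu 65): {"c":{"e":66,"gu":65,"n":40},"o":53,"olr":53,"qin":14}
After op 9 (replace /c 4): {"c":4,"o":53,"olr":53,"qin":14}
After op 10 (add /olr 78): {"c":4,"o":53,"olr":78,"qin":14}
After op 11 (add /byx 0): {"byx":0,"c":4,"o":53,"olr":78,"qin":14}
After op 12 (replace /o 25): {"byx":0,"c":4,"o":25,"olr":78,"qin":14}
After op 13 (replace /olr 39): {"byx":0,"c":4,"o":25,"olr":39,"qin":14}
After op 14 (replace /olr 21): {"byx":0,"c":4,"o":25,"olr":21,"qin":14}
After op 15 (replace /byx 86): {"byx":86,"c":4,"o":25,"olr":21,"qin":14}
After op 16 (add /byx 39): {"byx":39,"c":4,"o":25,"olr":21,"qin":14}
After op 17 (remove /qin): {"byx":39,"c":4,"o":25,"olr":21}
After op 18 (replace /byx 95): {"byx":95,"c":4,"o":25,"olr":21}
Value at /olr: 21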